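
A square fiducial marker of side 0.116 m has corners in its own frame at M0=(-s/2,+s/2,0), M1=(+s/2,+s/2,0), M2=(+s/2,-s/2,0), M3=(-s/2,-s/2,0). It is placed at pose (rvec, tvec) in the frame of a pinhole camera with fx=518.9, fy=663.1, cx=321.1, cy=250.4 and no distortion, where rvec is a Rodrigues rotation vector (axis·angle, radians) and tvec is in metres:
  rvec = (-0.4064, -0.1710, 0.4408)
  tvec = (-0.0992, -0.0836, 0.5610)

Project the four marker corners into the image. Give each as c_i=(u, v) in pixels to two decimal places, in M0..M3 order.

c0=(152.62, 173.72) c1=(254.48, 238.39) c2=(298.67, 131.59) c3=(205.93, 70.73)

Intrinsics K: fx=518.9, fy=663.1, cx=321.1, cy=250.4
Marker side s = 0.116 m; corners in marker frame (Z=0):
  M0 = (-0.0580, +0.0580, 0)
  M1 = (+0.0580, +0.0580, 0)
  M2 = (+0.0580, -0.0580, 0)
  M3 = (-0.0580, -0.0580, 0)
rvec = (-0.4064, -0.1710, 0.4408), |rvec| = θ = 0.62346 rad = 35.722°
Rodrigues: sinθ=0.58385, 1−cosθ=0.18814; R = I + sinθ·[k]× + (1−cosθ)·[k]×²:
    [+0.89180 -0.37916 -0.24684]
    [+0.44643 +0.82601 +0.34410]
    [+0.07343 -0.41706 +0.90591]
t = (-0.0992, -0.0836, 0.5610) m
M0: Pc = R·M0+t = (-0.17292, -0.06158, +0.53255); u = 518.9·(-0.17292)/0.53255 + 321.1 = 152.6170, v = 663.1·(-0.06158)/0.53255 + 250.4 = 173.7194
M1: Pc = R·M1+t = (-0.06947, -0.00980, +0.54107); u = 518.9·(-0.06947)/0.54107 + 321.1 = 254.4796, v = 663.1·(-0.00980)/0.54107 + 250.4 = 238.3918
M2: Pc = R·M2+t = (-0.02548, -0.10562, +0.58945); u = 518.9·(-0.02548)/0.58945 + 321.1 = 298.6657, v = 663.1·(-0.10562)/0.58945 + 250.4 = 131.5874
M3: Pc = R·M3+t = (-0.12893, -0.15740, +0.58093); u = 518.9·(-0.12893)/0.58093 + 321.1 = 205.9339, v = 663.1·(-0.15740)/0.58093 + 250.4 = 70.7347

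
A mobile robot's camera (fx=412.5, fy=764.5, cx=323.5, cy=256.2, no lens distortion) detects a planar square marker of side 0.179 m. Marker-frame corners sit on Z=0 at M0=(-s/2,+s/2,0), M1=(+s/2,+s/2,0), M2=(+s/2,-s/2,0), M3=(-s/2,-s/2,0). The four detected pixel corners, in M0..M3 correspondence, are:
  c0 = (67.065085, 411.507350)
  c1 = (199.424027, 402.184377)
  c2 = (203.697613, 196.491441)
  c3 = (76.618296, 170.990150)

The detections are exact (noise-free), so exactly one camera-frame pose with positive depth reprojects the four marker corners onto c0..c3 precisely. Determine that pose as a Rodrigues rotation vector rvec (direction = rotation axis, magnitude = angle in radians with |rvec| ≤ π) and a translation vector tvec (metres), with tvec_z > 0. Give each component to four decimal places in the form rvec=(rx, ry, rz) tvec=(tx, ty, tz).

Intrinsics K: fx=412.5, fy=764.5, cx=323.5, cy=256.2
Marker side s = 0.179 m; corners in marker frame (Z=0):
  M0 = (-0.0895, +0.0895, 0)
  M1 = (+0.0895, +0.0895, 0)
  M2 = (+0.0895, -0.0895, 0)
  M3 = (-0.0895, -0.0895, 0)
Detected image corners:
  c0 = (67.065085, 411.507350) px
  c1 = (199.424027, 402.184377) px
  c2 = (203.697613, 196.491441) px
  c3 = (76.618296, 170.990150) px
Planar DLT: solve 8×8 A·h = b for H (H[2,2]=1):
  H  [+844.54878 -62.14471 +141.85705]
  H  [+306.19341 +1185.43185 +293.80871]
  H  [+0.87855 -0.18055 +1.00000]
B = K⁻¹H; ‖b₁‖=1.621216, ‖b₂‖=1.621216; λ = 2/(‖b₁‖+‖b₂‖) = 0.616821, sign → tz>0 ⇒ λ=+0.616821
r₁ = λ·B[:,0] = (+0.83789,+0.06544,+0.54191); r₂ = λ·B[:,1] = (-0.00559,+0.99376,-0.11137)
r₃ = r₁×r₂ = (-0.54582,+0.09029,+0.83303); SVD([r₁ r₂ r₃]) → R = UVᵀ:
  R  [+0.83789 -0.00559 -0.54582]
  R  [+0.06544 +0.99376 +0.09029]
  R  [+0.54191 -0.11137 +0.83303]
t = (-0.27161, +0.03034, +0.61682) m
tr R = 2.664674; θ = arccos((tr R − 1)/2) = 0.587486 rad = 33.660°
axis k = ((R−Rᵀ)₃₂, (R−Rᵀ)₁₃, (R−Rᵀ)₂₁) / (2 sinθ) = (-0.181913, -0.981225, +0.064072)
rvec = θ·k = (-0.106871, -0.576456, +0.037641)

rvec=(-0.1069, -0.5765, 0.0376) tvec=(-0.2716, 0.0303, 0.6168)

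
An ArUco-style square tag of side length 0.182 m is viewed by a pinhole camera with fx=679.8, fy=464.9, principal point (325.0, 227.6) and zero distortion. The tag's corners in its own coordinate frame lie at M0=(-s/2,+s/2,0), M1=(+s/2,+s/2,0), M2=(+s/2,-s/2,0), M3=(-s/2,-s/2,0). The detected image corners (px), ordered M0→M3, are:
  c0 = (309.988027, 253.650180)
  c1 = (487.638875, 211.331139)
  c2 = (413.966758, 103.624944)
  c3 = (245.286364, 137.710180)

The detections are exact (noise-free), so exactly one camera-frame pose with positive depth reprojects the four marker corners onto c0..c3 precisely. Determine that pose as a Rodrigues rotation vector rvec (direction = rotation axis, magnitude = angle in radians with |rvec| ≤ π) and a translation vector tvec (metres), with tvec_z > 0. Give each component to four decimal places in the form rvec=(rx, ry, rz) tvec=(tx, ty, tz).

Intrinsics K: fx=679.8, fy=464.9, cx=325.0, cy=227.6
Marker side s = 0.182 m; corners in marker frame (Z=0):
  M0 = (-0.0910, +0.0910, 0)
  M1 = (+0.0910, +0.0910, 0)
  M2 = (+0.0910, -0.0910, 0)
  M3 = (-0.0910, -0.0910, 0)
Detected image corners:
  c0 = (309.988027, 253.650180) px
  c1 = (487.638875, 211.331139) px
  c2 = (413.966758, 103.624944) px
  c3 = (245.286364, 137.710180) px
Planar DLT: solve 8×8 A·h = b for H (H[2,2]=1):
  H  [+1049.07258 +237.73374 +365.11454]
  H  [-161.34237 +544.51759 +174.11114]
  H  [+0.27042 -0.39268 +1.00000]
B = K⁻¹H; ‖b₁‖=1.517290, ‖b₂‖=1.517290; λ = 2/(‖b₁‖+‖b₂‖) = 0.659070, sign → tz>0 ⇒ λ=+0.659070
r₁ = λ·B[:,0] = (+0.93187,-0.31598,+0.17823); r₂ = λ·B[:,1] = (+0.35421,+0.89864,-0.25880)
r₃ = r₁×r₂ = (-0.07839,+0.30430,+0.94935); SVD([r₁ r₂ r₃]) → R = UVᵀ:
  R  [+0.93187 +0.35421 -0.07839]
  R  [-0.31598 +0.89864 +0.30430]
  R  [+0.17823 -0.25880 +0.94935]
t = (+0.03889, -0.07583, +0.65907) m
tr R = 2.779861; θ = arccos((tr R − 1)/2) = 0.473604 rad = 27.136°
axis k = ((R−Rᵀ)₃₂, (R−Rᵀ)₁₃, (R−Rᵀ)₂₁) / (2 sinθ) = (-0.617305, -0.281316, -0.734708)
rvec = θ·k = (-0.292358, -0.133232, -0.347961)

rvec=(-0.2924, -0.1332, -0.3480) tvec=(0.0389, -0.0758, 0.6591)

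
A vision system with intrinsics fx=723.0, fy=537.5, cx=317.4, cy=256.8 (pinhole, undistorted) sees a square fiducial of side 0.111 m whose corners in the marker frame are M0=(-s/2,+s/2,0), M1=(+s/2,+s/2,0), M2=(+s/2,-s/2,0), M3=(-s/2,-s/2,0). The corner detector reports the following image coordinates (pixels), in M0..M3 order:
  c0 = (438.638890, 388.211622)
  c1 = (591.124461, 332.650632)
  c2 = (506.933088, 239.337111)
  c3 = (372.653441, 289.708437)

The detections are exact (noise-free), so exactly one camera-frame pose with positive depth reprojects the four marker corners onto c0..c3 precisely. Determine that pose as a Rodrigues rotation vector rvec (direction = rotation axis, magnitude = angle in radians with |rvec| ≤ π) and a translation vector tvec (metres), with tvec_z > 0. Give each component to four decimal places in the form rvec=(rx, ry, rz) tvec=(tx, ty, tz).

rvec=(-0.5586, 0.1916, -0.4422) tvec=(0.1102, 0.0499, 0.5066)

Intrinsics K: fx=723.0, fy=537.5, cx=317.4, cy=256.8
Marker side s = 0.111 m; corners in marker frame (Z=0):
  M0 = (-0.0555, +0.0555, 0)
  M1 = (+0.0555, +0.0555, 0)
  M2 = (+0.0555, -0.0555, 0)
  M3 = (-0.0555, -0.0555, 0)
Detected image corners:
  c0 = (438.638890, 388.211622) px
  c1 = (591.124461, 332.650632) px
  c2 = (506.933088, 239.337111) px
  c3 = (372.653441, 289.708437) px
Planar DLT: solve 8×8 A·h = b for H (H[2,2]=1):
  H  [+1233.38537 +157.90047 +474.63079]
  H  [-510.72803 +525.04786 +309.75289]
  H  [-0.11189 -1.08532 +1.00000]
B = K⁻¹H; ‖b₁‖=1.974043, ‖b₂‖=1.974043; λ = 2/(‖b₁‖+‖b₂‖) = 0.506575, sign → tz>0 ⇒ λ=+0.506575
r₁ = λ·B[:,0] = (+0.88906,-0.45426,-0.05668); r₂ = λ·B[:,1] = (+0.35200,+0.75751,-0.54979)
r₃ = r₁×r₂ = (+0.29269,+0.46885,+0.83337); SVD([r₁ r₂ r₃]) → R = UVᵀ:
  R  [+0.88906 +0.35200 +0.29269]
  R  [-0.45426 +0.75751 +0.46885]
  R  [-0.05668 -0.54979 +0.83337]
t = (+0.11016, +0.04991, +0.50657) m
tr R = 2.479950; θ = arccos((tr R − 1)/2) = 0.737763 rad = 42.271°
axis k = ((R−Rᵀ)₃₂, (R−Rᵀ)₁₃, (R−Rᵀ)₂₁) / (2 sinθ) = (-0.757205, +0.259702, -0.599329)
rvec = θ·k = (-0.558638, +0.191599, -0.442163)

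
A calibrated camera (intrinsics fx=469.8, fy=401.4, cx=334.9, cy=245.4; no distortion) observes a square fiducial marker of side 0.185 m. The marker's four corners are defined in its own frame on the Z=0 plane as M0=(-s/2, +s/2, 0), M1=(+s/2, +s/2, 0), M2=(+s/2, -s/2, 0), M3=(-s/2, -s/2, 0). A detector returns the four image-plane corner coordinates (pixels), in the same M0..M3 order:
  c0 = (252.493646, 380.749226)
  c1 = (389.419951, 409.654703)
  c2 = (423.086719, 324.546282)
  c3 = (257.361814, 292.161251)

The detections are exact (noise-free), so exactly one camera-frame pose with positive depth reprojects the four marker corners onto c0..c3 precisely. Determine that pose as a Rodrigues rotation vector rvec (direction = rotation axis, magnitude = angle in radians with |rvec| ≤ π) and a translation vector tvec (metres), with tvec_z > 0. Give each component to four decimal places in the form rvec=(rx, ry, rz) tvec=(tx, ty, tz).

Intrinsics K: fx=469.8, fy=401.4, cx=334.9, cy=245.4
Marker side s = 0.185 m; corners in marker frame (Z=0):
  M0 = (-0.0925, +0.0925, 0)
  M1 = (+0.0925, +0.0925, 0)
  M2 = (+0.0925, -0.0925, 0)
  M3 = (-0.0925, -0.0925, 0)
Detected image corners:
  c0 = (252.493646, 380.749226) px
  c1 = (389.419951, 409.654703) px
  c2 = (423.086719, 324.546282) px
  c3 = (257.361814, 292.161251) px
Planar DLT: solve 8×8 A·h = b for H (H[2,2]=1):
  H  [+764.37478 +231.03953 +328.70904]
  H  [+115.47818 +825.16809 +355.63959]
  H  [-0.14012 +1.01086 +1.00000]
B = K⁻¹H; ‖b₁‖=1.772356, ‖b₂‖=1.772356; λ = 2/(‖b₁‖+‖b₂‖) = 0.564221, sign → tz>0 ⇒ λ=+0.564221
r₁ = λ·B[:,0] = (+0.97436,+0.21065,-0.07906); r₂ = λ·B[:,1] = (-0.12910,+0.81120,+0.57035)
r₃ = r₁×r₂ = (+0.18428,-0.54551,+0.81759); SVD([r₁ r₂ r₃]) → R = UVᵀ:
  R  [+0.97436 -0.12910 +0.18428]
  R  [+0.21065 +0.81120 -0.54551]
  R  [-0.07906 +0.57035 +0.81759]
t = (-0.00744, +0.15496, +0.56422) m
tr R = 2.603146; θ = arccos((tr R − 1)/2) = 0.640875 rad = 36.719°
axis k = ((R−Rᵀ)₃₂, (R−Rᵀ)₁₃, (R−Rᵀ)₂₁) / (2 sinθ) = (+0.933153, +0.220222, +0.284125)
rvec = θ·k = (+0.598035, +0.141135, +0.182089)

rvec=(0.5980, 0.1411, 0.1821) tvec=(-0.0074, 0.1550, 0.5642)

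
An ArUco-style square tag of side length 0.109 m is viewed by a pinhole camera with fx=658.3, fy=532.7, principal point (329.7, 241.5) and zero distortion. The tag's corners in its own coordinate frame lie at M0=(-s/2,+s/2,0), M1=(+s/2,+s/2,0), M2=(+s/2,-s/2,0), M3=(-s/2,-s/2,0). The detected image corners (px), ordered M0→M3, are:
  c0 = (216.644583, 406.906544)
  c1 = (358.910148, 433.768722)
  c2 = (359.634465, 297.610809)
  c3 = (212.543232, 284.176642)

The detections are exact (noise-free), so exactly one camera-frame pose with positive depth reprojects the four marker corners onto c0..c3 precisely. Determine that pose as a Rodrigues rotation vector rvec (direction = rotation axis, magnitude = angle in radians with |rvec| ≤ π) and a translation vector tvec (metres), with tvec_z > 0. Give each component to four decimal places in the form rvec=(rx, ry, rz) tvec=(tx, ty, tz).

rvec=(0.1359, 0.4514, 0.0291) tvec=(-0.0307, 0.0931, 0.4323)

Intrinsics K: fx=658.3, fy=532.7, cx=329.7, cy=241.5
Marker side s = 0.109 m; corners in marker frame (Z=0):
  M0 = (-0.0545, +0.0545, 0)
  M1 = (+0.0545, +0.0545, 0)
  M2 = (+0.0545, -0.0545, 0)
  M3 = (-0.0545, -0.0545, 0)
Detected image corners:
  c0 = (216.644583, 406.906544) px
  c1 = (358.910148, 433.768722) px
  c2 = (359.634465, 297.610809) px
  c3 = (212.543232, 284.176642) px
Planar DLT: solve 8×8 A·h = b for H (H[2,2]=1):
  H  [+1039.67657 +107.85412 +283.00068]
  H  [-170.11483 +1297.17289 +356.18660]
  H  [-1.00116 +0.31769 +1.00000]
B = K⁻¹H; ‖b₁‖=2.312992, ‖b₂‖=2.312992; λ = 2/(‖b₁‖+‖b₂‖) = 0.432340, sign → tz>0 ⇒ λ=+0.432340
r₁ = λ·B[:,0] = (+0.89959,+0.05816,-0.43284); r₂ = λ·B[:,1] = (+0.00204,+0.99052,+0.13735)
r₃ = r₁×r₂ = (+0.43673,-0.12444,+0.89095); SVD([r₁ r₂ r₃]) → R = UVᵀ:
  R  [+0.89959 +0.00204 +0.43673]
  R  [+0.05816 +0.99052 -0.12444]
  R  [-0.43284 +0.13735 +0.89095]
t = (-0.03067, +0.09308, +0.43234) m
tr R = 2.781059; θ = arccos((tr R − 1)/2) = 0.472289 rad = 27.060°
axis k = ((R−Rᵀ)₃₂, (R−Rᵀ)₁₃, (R−Rᵀ)₂₁) / (2 sinθ) = (+0.287731, +0.955723, +0.061679)
rvec = θ·k = (+0.135892, +0.451377, +0.029130)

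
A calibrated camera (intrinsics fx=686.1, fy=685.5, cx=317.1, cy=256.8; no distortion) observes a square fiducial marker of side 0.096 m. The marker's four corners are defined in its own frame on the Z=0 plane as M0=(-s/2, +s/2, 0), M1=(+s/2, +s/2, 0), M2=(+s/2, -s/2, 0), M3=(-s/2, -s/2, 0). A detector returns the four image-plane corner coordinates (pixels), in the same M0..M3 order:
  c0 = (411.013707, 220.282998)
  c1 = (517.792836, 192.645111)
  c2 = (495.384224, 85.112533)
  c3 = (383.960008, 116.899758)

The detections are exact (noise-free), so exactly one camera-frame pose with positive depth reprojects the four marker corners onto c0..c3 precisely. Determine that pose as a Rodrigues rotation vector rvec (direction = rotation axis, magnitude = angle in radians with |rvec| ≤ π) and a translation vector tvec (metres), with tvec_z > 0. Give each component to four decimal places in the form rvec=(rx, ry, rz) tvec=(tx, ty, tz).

rvec=(0.3275, 0.1197, -0.2730) tvec=(0.1170, -0.0884, 0.5966)

Intrinsics K: fx=686.1, fy=685.5, cx=317.1, cy=256.8
Marker side s = 0.096 m; corners in marker frame (Z=0):
  M0 = (-0.0480, +0.0480, 0)
  M1 = (+0.0480, +0.0480, 0)
  M2 = (+0.0480, -0.0480, 0)
  M3 = (-0.0480, -0.0480, 0)
Detected image corners:
  c0 = (411.013707, 220.282998) px
  c1 = (517.792836, 192.645111) px
  c2 = (495.384224, 85.112533) px
  c3 = (383.960008, 116.899758) px
Planar DLT: solve 8×8 A·h = b for H (H[2,2]=1):
  H  [+1014.83656 +485.84523 +451.63575]
  H  [-350.15234 +1175.75554 +155.20219]
  H  [-0.26780 +0.50420 +1.00000]
B = K⁻¹H; ‖b₁‖=1.676162, ‖b₂‖=1.676161; λ = 2/(‖b₁‖+‖b₂‖) = 0.596601, sign → tz>0 ⇒ λ=+0.596601
r₁ = λ·B[:,0] = (+0.95630,-0.24489,-0.15977); r₂ = λ·B[:,1] = (+0.28344,+0.91059,+0.30081)
r₃ = r₁×r₂ = (+0.07182,-0.33295,+0.94021); SVD([r₁ r₂ r₃]) → R = UVᵀ:
  R  [+0.95630 +0.28344 +0.07182]
  R  [-0.24489 +0.91059 -0.33295]
  R  [-0.15977 +0.30081 +0.94021]
t = (+0.11699, -0.08842, +0.59660) m
tr R = 2.807094; θ = arccos((tr R − 1)/2) = 0.442820 rad = 25.372°
axis k = ((R−Rᵀ)₃₂, (R−Rᵀ)₁₃, (R−Rᵀ)₂₁) / (2 sinθ) = (+0.739521, +0.270234, -0.616508)
rvec = θ·k = (+0.327474, +0.119665, -0.273002)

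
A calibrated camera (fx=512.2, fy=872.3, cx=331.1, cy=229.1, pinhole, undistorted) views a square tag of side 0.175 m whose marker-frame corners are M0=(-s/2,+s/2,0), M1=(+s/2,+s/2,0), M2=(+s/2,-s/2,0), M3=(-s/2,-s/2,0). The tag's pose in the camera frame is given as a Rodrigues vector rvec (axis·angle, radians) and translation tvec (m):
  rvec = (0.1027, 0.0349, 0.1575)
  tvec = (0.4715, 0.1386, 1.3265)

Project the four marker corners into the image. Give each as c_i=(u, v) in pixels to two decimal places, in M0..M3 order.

Intrinsics K: fx=512.2, fy=872.3, cx=331.1, cy=229.1
Marker side s = 0.175 m; corners in marker frame (Z=0):
  M0 = (-0.0875, +0.0875, 0)
  M1 = (+0.0875, +0.0875, 0)
  M2 = (+0.0875, -0.0875, 0)
  M3 = (-0.0875, -0.0875, 0)
rvec = (0.1027, 0.0349, 0.1575), |rvec| = θ = 0.19124 rad = 10.957°
Rodrigues: sinθ=0.19007, 1−cosθ=0.01823; R = I + sinθ·[k]× + (1−cosθ)·[k]×²:
    [+0.98703 -0.15476 +0.04275]
    [+0.15833 +0.98238 -0.09934]
    [-0.02662 +0.10482 +0.99414]
t = (0.4715, 0.1386, 1.3265) m
M0: Pc = R·M0+t = (+0.37159, +0.21070, +1.33800); u = 512.2·(+0.37159)/1.33800 + 331.1 = 473.3499, v = 872.3·(+0.21070)/1.33800 + 229.1 = 366.4671
M1: Pc = R·M1+t = (+0.54432, +0.23841, +1.33334); u = 512.2·(+0.54432)/1.33334 + 331.1 = 540.2007, v = 872.3·(+0.23841)/1.33334 + 229.1 = 385.0739
M2: Pc = R·M2+t = (+0.57141, +0.06650, +1.31500); u = 512.2·(+0.57141)/1.31500 + 331.1 = 553.6661, v = 872.3·(+0.06650)/1.31500 + 229.1 = 273.2097
M3: Pc = R·M3+t = (+0.39868, +0.03879, +1.31966); u = 512.2·(+0.39868)/1.31966 + 331.1 = 485.8385, v = 872.3·(+0.03879)/1.31966 + 229.1 = 254.7392

c0=(473.35, 366.47) c1=(540.20, 385.07) c2=(553.67, 273.21) c3=(485.84, 254.74)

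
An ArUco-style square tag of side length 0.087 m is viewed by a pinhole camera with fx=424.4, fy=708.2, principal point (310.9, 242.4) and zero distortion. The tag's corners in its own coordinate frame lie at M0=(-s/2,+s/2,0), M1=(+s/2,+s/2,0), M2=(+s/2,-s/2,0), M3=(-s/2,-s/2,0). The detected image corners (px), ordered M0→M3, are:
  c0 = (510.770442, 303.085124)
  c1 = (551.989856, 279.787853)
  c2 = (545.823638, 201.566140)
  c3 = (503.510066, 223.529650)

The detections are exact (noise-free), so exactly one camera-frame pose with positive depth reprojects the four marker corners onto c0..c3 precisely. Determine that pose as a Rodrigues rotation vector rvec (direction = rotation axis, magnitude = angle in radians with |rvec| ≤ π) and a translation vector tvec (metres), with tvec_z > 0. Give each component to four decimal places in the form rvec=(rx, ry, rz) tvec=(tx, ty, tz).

Intrinsics K: fx=424.4, fy=708.2, cx=310.9, cy=242.4
Marker side s = 0.087 m; corners in marker frame (Z=0):
  M0 = (-0.0435, +0.0435, 0)
  M1 = (+0.0435, +0.0435, 0)
  M2 = (+0.0435, -0.0435, 0)
  M3 = (-0.0435, -0.0435, 0)
Detected image corners:
  c0 = (510.770442, 303.085124) px
  c1 = (551.989856, 279.787853) px
  c2 = (545.823638, 201.566140) px
  c3 = (503.510066, 223.529650) px
Planar DLT: solve 8×8 A·h = b for H (H[2,2]=1):
  H  [+621.69323 +213.31260 +528.30493]
  H  [-192.58618 +971.68595 +252.30277]
  H  [+0.26834 +0.25798 +1.00000]
B = K⁻¹H; ‖b₁‖=1.346451, ‖b₂‖=1.346451; λ = 2/(‖b₁‖+‖b₂‖) = 0.742693, sign → tz>0 ⇒ λ=+0.742693
r₁ = λ·B[:,0] = (+0.94196,-0.27018,+0.19929); r₂ = λ·B[:,1] = (+0.23293,+0.95343,+0.19160)
r₃ = r₁×r₂ = (-0.24178,-0.13406,+0.96103); SVD([r₁ r₂ r₃]) → R = UVᵀ:
  R  [+0.94196 +0.23293 -0.24178]
  R  [-0.27018 +0.95343 -0.13406]
  R  [+0.19929 +0.19160 +0.96103]
t = (+0.38046, +0.01039, +0.74269) m
tr R = 2.856415; θ = arccos((tr R − 1)/2) = 0.381231 rad = 21.843°
axis k = ((R−Rᵀ)₃₂, (R−Rᵀ)₁₃, (R−Rᵀ)₂₁) / (2 sinθ) = (+0.437645, -0.592740, -0.676111)
rvec = θ·k = (+0.166844, -0.225971, -0.257754)

rvec=(0.1668, -0.2260, -0.2578) tvec=(0.3805, 0.0104, 0.7427)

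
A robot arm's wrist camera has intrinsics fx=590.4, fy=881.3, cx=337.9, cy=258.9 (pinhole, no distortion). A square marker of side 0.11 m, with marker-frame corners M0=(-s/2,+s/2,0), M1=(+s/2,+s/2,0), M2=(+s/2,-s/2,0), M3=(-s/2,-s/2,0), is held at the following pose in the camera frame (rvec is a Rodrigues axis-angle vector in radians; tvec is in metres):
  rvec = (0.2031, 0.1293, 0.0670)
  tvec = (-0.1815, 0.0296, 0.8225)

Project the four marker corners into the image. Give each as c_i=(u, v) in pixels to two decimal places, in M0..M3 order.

c0=(170.12, 341.72) c1=(245.10, 352.36) c2=(246.79, 237.23) c3=(169.71, 228.17)

Intrinsics K: fx=590.4, fy=881.3, cx=337.9, cy=258.9
Marker side s = 0.11 m; corners in marker frame (Z=0):
  M0 = (-0.0550, +0.0550, 0)
  M1 = (+0.0550, +0.0550, 0)
  M2 = (+0.0550, -0.0550, 0)
  M3 = (-0.0550, -0.0550, 0)
rvec = (0.2031, 0.1293, 0.0670), |rvec| = θ = 0.24991 rad = 14.319°
Rodrigues: sinθ=0.24732, 1−cosθ=0.03107; R = I + sinθ·[k]× + (1−cosθ)·[k]×²:
    [+0.98945 -0.05324 +0.13473]
    [+0.07937 +0.97725 -0.19668]
    [-0.12119 +0.20530 +0.97117]
t = (-0.1815, 0.0296, 0.8225) m
M0: Pc = R·M0+t = (-0.23885, +0.07898, +0.84046); u = 590.4·(-0.23885)/0.84046 + 337.9 = 170.1151, v = 881.3·(+0.07898)/0.84046 + 258.9 = 341.7218
M1: Pc = R·M1+t = (-0.13001, +0.08771, +0.82713); u = 590.4·(-0.13001)/0.82713 + 337.9 = 245.1003, v = 881.3·(+0.08771)/0.82713 + 258.9 = 352.3589
M2: Pc = R·M2+t = (-0.12415, -0.01978, +0.80454); u = 590.4·(-0.12415)/0.80454 + 337.9 = 246.7933, v = 881.3·(-0.01978)/0.80454 + 258.9 = 237.2290
M3: Pc = R·M3+t = (-0.23299, -0.02851, +0.81787); u = 590.4·(-0.23299)/0.81787 + 337.9 = 169.7100, v = 881.3·(-0.02851)/0.81787 + 258.9 = 228.1748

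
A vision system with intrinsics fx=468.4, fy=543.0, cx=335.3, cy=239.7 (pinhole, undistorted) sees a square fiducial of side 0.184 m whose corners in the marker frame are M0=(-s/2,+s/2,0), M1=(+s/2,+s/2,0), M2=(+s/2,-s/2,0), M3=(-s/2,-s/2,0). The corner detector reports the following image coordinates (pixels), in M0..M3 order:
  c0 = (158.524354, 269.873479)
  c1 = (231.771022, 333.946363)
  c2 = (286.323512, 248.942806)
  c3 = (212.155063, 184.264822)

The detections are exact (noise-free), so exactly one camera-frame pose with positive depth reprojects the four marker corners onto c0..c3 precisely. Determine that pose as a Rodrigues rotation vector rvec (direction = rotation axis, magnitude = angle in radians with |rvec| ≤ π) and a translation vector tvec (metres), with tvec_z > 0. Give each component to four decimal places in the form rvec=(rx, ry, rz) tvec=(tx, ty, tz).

rvec=(0.0533, 0.0260, 0.6439) tvec=(-0.2256, 0.0340, 0.9327)

Intrinsics K: fx=468.4, fy=543.0, cx=335.3, cy=239.7
Marker side s = 0.184 m; corners in marker frame (Z=0):
  M0 = (-0.0920, +0.0920, 0)
  M1 = (+0.0920, +0.0920, 0)
  M2 = (+0.0920, -0.0920, 0)
  M3 = (-0.0920, -0.0920, 0)
Detected image corners:
  c0 = (158.524354, 269.873479) px
  c1 = (231.771022, 333.946363) px
  c2 = (286.323512, 248.942806) px
  c3 = (212.155063, 184.264822) px
Planar DLT: solve 8×8 A·h = b for H (H[2,2]=1):
  H  [+398.74844 -280.20937 +222.01154]
  H  [+347.73138 +479.68228 +259.47568]
  H  [-0.00820 +0.06195 +1.00000]
B = K⁻¹H; ‖b₁‖=1.072172, ‖b₂‖=1.072172; λ = 2/(‖b₁‖+‖b₂‖) = 0.932686, sign → tz>0 ⇒ λ=+0.932686
r₁ = λ·B[:,0] = (+0.79947,+0.60066,-0.00765); r₂ = λ·B[:,1] = (-0.59932,+0.79842,+0.05778)
r₃ = r₁×r₂ = (+0.04081,-0.04161,+0.99830); SVD([r₁ r₂ r₃]) → R = UVᵀ:
  R  [+0.79947 -0.59932 +0.04081]
  R  [+0.60066 +0.79842 -0.04161]
  R  [-0.00765 +0.05778 +0.99830]
t = (-0.22558, +0.03397, +0.93269) m
tr R = 2.596192; θ = arccos((tr R − 1)/2) = 0.646668 rad = 37.051°
axis k = ((R−Rᵀ)₃₂, (R−Rᵀ)₁₃, (R−Rᵀ)₂₁) / (2 sinθ) = (+0.082477, +0.040213, +0.995781)
rvec = θ·k = (+0.053335, +0.026004, +0.643940)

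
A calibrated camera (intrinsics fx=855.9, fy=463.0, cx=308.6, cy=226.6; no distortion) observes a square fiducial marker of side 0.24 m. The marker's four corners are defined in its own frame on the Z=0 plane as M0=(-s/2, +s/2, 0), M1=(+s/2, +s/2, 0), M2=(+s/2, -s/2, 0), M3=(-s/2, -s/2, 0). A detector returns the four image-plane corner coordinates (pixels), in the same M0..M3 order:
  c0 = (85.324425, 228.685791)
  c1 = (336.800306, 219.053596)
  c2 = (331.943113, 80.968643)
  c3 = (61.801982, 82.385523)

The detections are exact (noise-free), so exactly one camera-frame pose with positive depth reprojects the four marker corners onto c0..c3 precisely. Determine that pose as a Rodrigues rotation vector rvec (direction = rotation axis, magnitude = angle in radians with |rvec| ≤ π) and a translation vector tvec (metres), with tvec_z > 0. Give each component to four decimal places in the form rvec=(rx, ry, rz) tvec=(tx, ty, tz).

rvec=(0.2231, -0.2077, -0.0498) tvec=(-0.0927, -0.1220, 0.7899)

Intrinsics K: fx=855.9, fy=463.0, cx=308.6, cy=226.6
Marker side s = 0.24 m; corners in marker frame (Z=0):
  M0 = (-0.1200, +0.1200, 0)
  M1 = (+0.1200, +0.1200, 0)
  M2 = (+0.1200, -0.1200, 0)
  M3 = (-0.1200, -0.1200, 0)
Detected image corners:
  c0 = (85.324425, 228.685791) px
  c1 = (336.800306, 219.053596) px
  c2 = (331.943113, 80.968643) px
  c3 = (61.801982, 82.385523) px
Planar DLT: solve 8×8 A·h = b for H (H[2,2]=1):
  H  [+1136.73083 +115.97732 +208.14976]
  H  [+14.86307 +635.41556 +155.11712]
  H  [+0.25179 +0.28450 +1.00000]
B = K⁻¹H; ‖b₁‖=1.265971, ‖b₂‖=1.265971; λ = 2/(‖b₁‖+‖b₂‖) = 0.789908, sign → tz>0 ⇒ λ=+0.789908
r₁ = λ·B[:,0] = (+0.97738,-0.07198,+0.19889); r₂ = λ·B[:,1] = (+0.02601,+0.97407,+0.22473)
r₃ = r₁×r₂ = (-0.20991,-0.21447,+0.95391); SVD([r₁ r₂ r₃]) → R = UVᵀ:
  R  [+0.97738 +0.02601 -0.20991]
  R  [-0.07198 +0.97407 -0.21447]
  R  [+0.19889 +0.22473 +0.95391]
t = (-0.09271, -0.12195, +0.78991) m
tr R = 2.905359; θ = arccos((tr R − 1)/2) = 0.308864 rad = 17.697°
axis k = ((R−Rᵀ)₃₂, (R−Rᵀ)₁₃, (R−Rᵀ)₂₁) / (2 sinθ) = (+0.722414, -0.672413, -0.161181)
rvec = θ·k = (+0.223128, -0.207684, -0.049783)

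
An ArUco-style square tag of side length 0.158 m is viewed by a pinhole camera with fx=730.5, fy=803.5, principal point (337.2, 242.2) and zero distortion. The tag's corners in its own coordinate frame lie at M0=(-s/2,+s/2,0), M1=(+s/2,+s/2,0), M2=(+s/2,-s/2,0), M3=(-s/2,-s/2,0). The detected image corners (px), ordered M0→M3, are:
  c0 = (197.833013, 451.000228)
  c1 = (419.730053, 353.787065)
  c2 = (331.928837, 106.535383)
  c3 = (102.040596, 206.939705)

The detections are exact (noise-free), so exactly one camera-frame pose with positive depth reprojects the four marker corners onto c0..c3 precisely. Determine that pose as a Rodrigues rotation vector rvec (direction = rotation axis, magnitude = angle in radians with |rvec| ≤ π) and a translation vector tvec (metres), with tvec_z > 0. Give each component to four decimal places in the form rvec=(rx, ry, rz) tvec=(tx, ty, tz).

Intrinsics K: fx=730.5, fy=803.5, cx=337.2, cy=242.2
Marker side s = 0.158 m; corners in marker frame (Z=0):
  M0 = (-0.0790, +0.0790, 0)
  M1 = (+0.0790, +0.0790, 0)
  M2 = (+0.0790, -0.0790, 0)
  M3 = (-0.0790, -0.0790, 0)
Detected image corners:
  c0 = (197.833013, 451.000228) px
  c1 = (419.730053, 353.787065) px
  c2 = (331.928837, 106.535383) px
  c3 = (102.040596, 206.939705) px
Planar DLT: solve 8×8 A·h = b for H (H[2,2]=1):
  H  [+1431.02993 +639.11852 +263.74518]
  H  [-623.31142 +1616.61982 +281.68531]
  H  [+0.00674 +0.22116 +1.00000]
B = K⁻¹H; ‖b₁‖=2.104847, ‖b₂‖=2.104847; λ = 2/(‖b₁‖+‖b₂‖) = 0.475094, sign → tz>0 ⇒ λ=+0.475094
r₁ = λ·B[:,0] = (+0.92922,-0.36952,+0.00320); r₂ = λ·B[:,1] = (+0.36716,+0.92420,+0.10507)
r₃ = r₁×r₂ = (-0.04178,-0.09646,+0.99446); SVD([r₁ r₂ r₃]) → R = UVᵀ:
  R  [+0.92922 +0.36716 -0.04178]
  R  [-0.36952 +0.92420 -0.09646]
  R  [+0.00320 +0.10507 +0.99446]
t = (-0.04777, +0.02335, +0.47509) m
tr R = 2.847882; θ = arccos((tr R − 1)/2) = 0.392539 rad = 22.491°
axis k = ((R−Rᵀ)₃₂, (R−Rᵀ)₁₃, (R−Rᵀ)₂₁) / (2 sinθ) = (+0.263416, -0.058800, -0.962889)
rvec = θ·k = (+0.103401, -0.023081, -0.377971)

rvec=(0.1034, -0.0231, -0.3780) tvec=(-0.0478, 0.0233, 0.4751)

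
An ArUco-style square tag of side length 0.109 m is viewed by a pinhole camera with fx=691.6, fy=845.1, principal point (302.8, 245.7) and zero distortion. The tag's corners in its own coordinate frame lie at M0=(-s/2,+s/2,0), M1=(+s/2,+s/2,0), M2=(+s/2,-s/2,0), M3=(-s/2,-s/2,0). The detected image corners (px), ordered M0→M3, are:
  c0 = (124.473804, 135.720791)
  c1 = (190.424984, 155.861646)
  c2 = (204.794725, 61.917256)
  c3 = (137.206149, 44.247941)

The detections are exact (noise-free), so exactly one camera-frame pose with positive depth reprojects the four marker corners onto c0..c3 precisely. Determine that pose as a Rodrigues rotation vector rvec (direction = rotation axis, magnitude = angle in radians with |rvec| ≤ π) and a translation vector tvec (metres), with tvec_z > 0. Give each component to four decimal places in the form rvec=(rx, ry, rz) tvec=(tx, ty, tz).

rvec=(0.1348, 0.2988, 0.2366) tvec=(-0.1984, -0.1703, 0.9860)

Intrinsics K: fx=691.6, fy=845.1, cx=302.8, cy=245.7
Marker side s = 0.109 m; corners in marker frame (Z=0):
  M0 = (-0.0545, +0.0545, 0)
  M1 = (+0.0545, +0.0545, 0)
  M2 = (+0.0545, -0.0545, 0)
  M3 = (-0.0545, -0.0545, 0)
Detected image corners:
  c0 = (124.473804, 135.720791) px
  c1 = (190.424984, 155.861646) px
  c2 = (204.794725, 61.917256) px
  c3 = (137.206149, 44.247941) px
Planar DLT: solve 8×8 A·h = b for H (H[2,2]=1):
  H  [+566.69397 -96.55592 +163.65526]
  H  [+145.81074 +867.10817 +99.71859]
  H  [-0.27892 +0.16838 +1.00000]
B = K⁻¹H; ‖b₁‖=1.014182, ‖b₂‖=1.014182; λ = 2/(‖b₁‖+‖b₂‖) = 0.986017, sign → tz>0 ⇒ λ=+0.986017
r₁ = λ·B[:,0] = (+0.92835,+0.25008,-0.27501); r₂ = λ·B[:,1] = (-0.21035,+0.96343,+0.16602)
r₃ = r₁×r₂ = (+0.30648,-0.09628,+0.94700); SVD([r₁ r₂ r₃]) → R = UVᵀ:
  R  [+0.92835 -0.21035 +0.30648]
  R  [+0.25008 +0.96343 -0.09628]
  R  [-0.27501 +0.16602 +0.94700]
t = (-0.19838, -0.17032, +0.98602) m
tr R = 2.838770; θ = arccos((tr R − 1)/2) = 0.404282 rad = 23.164°
axis k = ((R−Rᵀ)₃₂, (R−Rᵀ)₁₃, (R−Rᵀ)₂₁) / (2 sinθ) = (+0.333406, +0.739134, +0.585253)
rvec = θ·k = (+0.134790, +0.298819, +0.236607)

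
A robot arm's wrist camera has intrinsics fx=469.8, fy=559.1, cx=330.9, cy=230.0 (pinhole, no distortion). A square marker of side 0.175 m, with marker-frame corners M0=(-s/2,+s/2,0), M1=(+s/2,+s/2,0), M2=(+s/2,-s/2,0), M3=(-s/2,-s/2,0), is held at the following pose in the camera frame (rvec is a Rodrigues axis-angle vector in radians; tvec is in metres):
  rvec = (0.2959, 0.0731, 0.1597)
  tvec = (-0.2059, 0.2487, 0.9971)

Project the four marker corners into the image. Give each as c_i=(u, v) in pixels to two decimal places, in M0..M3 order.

Intrinsics K: fx=469.8, fy=559.1, cx=330.9, cy=230.0
Marker side s = 0.175 m; corners in marker frame (Z=0):
  M0 = (-0.0875, +0.0875, 0)
  M1 = (+0.0875, +0.0875, 0)
  M2 = (+0.0875, -0.0875, 0)
  M3 = (-0.0875, -0.0875, 0)
rvec = (0.2959, 0.0731, 0.1597), |rvec| = θ = 0.34410 rad = 19.715°
Rodrigues: sinθ=0.33735, 1−cosθ=0.05862; R = I + sinθ·[k]× + (1−cosθ)·[k]×²:
    [+0.98473 -0.14586 +0.09506]
    [+0.16728 +0.94403 -0.28432]
    [-0.04827 +0.29587 +0.95401]
t = (-0.2059, 0.2487, 0.9971) m
M0: Pc = R·M0+t = (-0.30483, +0.31667, +1.02721); u = 469.8·(-0.30483)/1.02721 + 330.9 = 191.4864, v = 559.1·(+0.31667)/1.02721 + 230.0 = 402.3574
M1: Pc = R·M1+t = (-0.13250, +0.34594, +1.01877); u = 469.8·(-0.13250)/1.01877 + 330.9 = 269.7986, v = 559.1·(+0.34594)/1.01877 + 230.0 = 419.8518
M2: Pc = R·M2+t = (-0.10697, +0.18073, +0.96699); u = 469.8·(-0.10697)/0.96699 + 330.9 = 278.9280, v = 559.1·(+0.18073)/0.96699 + 230.0 = 334.4984
M3: Pc = R·M3+t = (-0.27930, +0.15146, +0.97543); u = 469.8·(-0.27930)/0.97543 + 330.9 = 196.3798, v = 559.1·(+0.15146)/0.97543 + 230.0 = 316.8146

c0=(191.49, 402.36) c1=(269.80, 419.85) c2=(278.93, 334.50) c3=(196.38, 316.81)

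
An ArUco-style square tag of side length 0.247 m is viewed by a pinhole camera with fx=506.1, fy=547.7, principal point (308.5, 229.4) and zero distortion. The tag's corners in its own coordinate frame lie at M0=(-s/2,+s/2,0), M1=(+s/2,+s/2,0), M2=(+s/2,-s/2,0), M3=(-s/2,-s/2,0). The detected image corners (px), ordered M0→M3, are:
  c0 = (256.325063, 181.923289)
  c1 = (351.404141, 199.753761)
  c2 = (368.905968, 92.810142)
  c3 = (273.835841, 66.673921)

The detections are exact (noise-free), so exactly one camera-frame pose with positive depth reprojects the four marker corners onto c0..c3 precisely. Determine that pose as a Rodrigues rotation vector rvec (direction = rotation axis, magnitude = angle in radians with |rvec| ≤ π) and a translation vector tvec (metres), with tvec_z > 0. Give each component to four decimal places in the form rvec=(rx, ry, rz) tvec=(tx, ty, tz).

rvec=(0.0948, -0.3564, 0.1568) tvec=(0.0138, -0.2067, 1.2127)

Intrinsics K: fx=506.1, fy=547.7, cx=308.5, cy=229.4
Marker side s = 0.247 m; corners in marker frame (Z=0):
  M0 = (-0.1235, +0.1235, 0)
  M1 = (+0.1235, +0.1235, 0)
  M2 = (+0.1235, -0.1235, 0)
  M3 = (-0.1235, -0.1235, 0)
Detected image corners:
  c0 = (256.325063, 181.923289) px
  c1 = (351.404141, 199.753761) px
  c2 = (368.905968, 92.810142) px
  c3 = (273.835841, 66.673921) px
Planar DLT: solve 8×8 A·h = b for H (H[2,2]=1):
  H  [+476.23653 -54.17945 +314.27496]
  H  [+128.41025 +456.40212 +136.05319]
  H  [+0.29211 +0.05341 +1.00000]
B = K⁻¹H; ‖b₁‖=0.824599, ‖b₂‖=0.824599; λ = 2/(‖b₁‖+‖b₂‖) = 1.212711, sign → tz>0 ⇒ λ=+1.212711
r₁ = λ·B[:,0] = (+0.92522,+0.13595,+0.35425); r₂ = λ·B[:,1] = (-0.16930,+0.98343,+0.06477)
r₃ = r₁×r₂ = (-0.33957,-0.11990,+0.93291); SVD([r₁ r₂ r₃]) → R = UVᵀ:
  R  [+0.92522 -0.16930 -0.33957]
  R  [+0.13595 +0.98343 -0.11990]
  R  [+0.35425 +0.06477 +0.93291]
t = (+0.01384, -0.20669, +1.21271) m
tr R = 2.841558; θ = arccos((tr R − 1)/2) = 0.400724 rad = 22.960°
axis k = ((R−Rᵀ)₃₂, (R−Rᵀ)₁₃, (R−Rᵀ)₂₁) / (2 sinθ) = (+0.236696, -0.889317, +0.391267)
rvec = θ·k = (+0.094850, -0.356370, +0.156790)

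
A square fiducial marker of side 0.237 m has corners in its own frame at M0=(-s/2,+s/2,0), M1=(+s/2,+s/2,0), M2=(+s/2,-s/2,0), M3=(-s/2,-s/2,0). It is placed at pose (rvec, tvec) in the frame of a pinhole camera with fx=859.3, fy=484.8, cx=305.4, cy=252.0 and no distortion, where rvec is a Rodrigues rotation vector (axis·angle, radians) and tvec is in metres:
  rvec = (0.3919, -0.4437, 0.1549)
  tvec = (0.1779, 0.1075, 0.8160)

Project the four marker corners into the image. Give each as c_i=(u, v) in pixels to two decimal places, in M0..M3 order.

Intrinsics K: fx=859.3, fy=484.8, cx=305.4, cy=252.0
Marker side s = 0.237 m; corners in marker frame (Z=0):
  M0 = (-0.1185, +0.1185, 0)
  M1 = (+0.1185, +0.1185, 0)
  M2 = (+0.1185, -0.1185, 0)
  M3 = (-0.1185, -0.1185, 0)
rvec = (0.3919, -0.4437, 0.1549), |rvec| = θ = 0.61192 rad = 35.061°
Rodrigues: sinθ=0.57444, 1−cosθ=0.18145; R = I + sinθ·[k]× + (1−cosθ)·[k]×²:
    [+0.89297 -0.22968 -0.38711]
    [+0.06115 +0.91395 -0.40120]
    [+0.44594 +0.33459 +0.83017]
t = (0.1779, 0.1075, 0.8160) m
M0: Pc = R·M0+t = (+0.04487, +0.20856, +0.80281); u = 859.3·(+0.04487)/0.80281 + 305.4 = 353.4236, v = 484.8·(+0.20856)/0.80281 + 252.0 = 377.9437
M1: Pc = R·M1+t = (+0.25650, +0.22305, +0.90849); u = 859.3·(+0.25650)/0.90849 + 305.4 = 548.0115, v = 484.8·(+0.22305)/0.90849 + 252.0 = 371.0257
M2: Pc = R·M2+t = (+0.31093, +0.00644, +0.82919); u = 859.3·(+0.31093)/0.82919 + 305.4 = 627.6226, v = 484.8·(+0.00644)/0.82919 + 252.0 = 255.7673
M3: Pc = R·M3+t = (+0.09930, -0.00805, +0.72351); u = 859.3·(+0.09930)/0.72351 + 305.4 = 423.3367, v = 484.8·(-0.00805)/0.72351 + 252.0 = 246.6068

c0=(353.42, 377.94) c1=(548.01, 371.03) c2=(627.62, 255.77) c3=(423.34, 246.61)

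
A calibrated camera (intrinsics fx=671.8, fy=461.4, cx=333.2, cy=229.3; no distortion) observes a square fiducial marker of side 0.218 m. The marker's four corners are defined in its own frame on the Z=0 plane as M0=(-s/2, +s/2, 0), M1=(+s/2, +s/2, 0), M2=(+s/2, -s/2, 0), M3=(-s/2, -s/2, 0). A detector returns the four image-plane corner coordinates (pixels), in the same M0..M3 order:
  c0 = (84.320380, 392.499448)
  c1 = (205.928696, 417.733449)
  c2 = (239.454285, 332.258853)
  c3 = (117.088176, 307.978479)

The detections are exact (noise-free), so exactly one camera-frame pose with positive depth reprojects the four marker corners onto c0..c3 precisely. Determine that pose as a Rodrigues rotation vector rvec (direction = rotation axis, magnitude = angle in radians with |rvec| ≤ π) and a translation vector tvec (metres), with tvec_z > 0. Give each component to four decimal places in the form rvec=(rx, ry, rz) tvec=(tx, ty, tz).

Intrinsics K: fx=671.8, fy=461.4, cx=333.2, cy=229.3
Marker side s = 0.218 m; corners in marker frame (Z=0):
  M0 = (-0.1090, +0.1090, 0)
  M1 = (+0.1090, +0.1090, 0)
  M2 = (+0.1090, -0.1090, 0)
  M3 = (-0.1090, -0.1090, 0)
Detected image corners:
  c0 = (84.320380, 392.499448) px
  c1 = (205.928696, 417.733449) px
  c2 = (239.454285, 332.258853) px
  c3 = (117.088176, 307.978479) px
Planar DLT: solve 8×8 A·h = b for H (H[2,2]=1):
  H  [+550.61666 -149.86418 +161.30540]
  H  [+93.48579 +394.76106 +362.60512]
  H  [-0.05538 +0.01345 +1.00000]
B = K⁻¹H; ‖b₁‖=0.879533, ‖b₂‖=0.879533; λ = 2/(‖b₁‖+‖b₂‖) = 1.136967, sign → tz>0 ⇒ λ=+1.136967
r₁ = λ·B[:,0] = (+0.96310,+0.26166,-0.06297); r₂ = λ·B[:,1] = (-0.26122,+0.96516,+0.01529)
r₃ = r₁×r₂ = (+0.06477,+0.00172,+0.99790); SVD([r₁ r₂ r₃]) → R = UVᵀ:
  R  [+0.96310 -0.26122 +0.06477]
  R  [+0.26166 +0.96516 +0.00172]
  R  [-0.06297 +0.01529 +0.99790]
t = (-0.29092, +0.32849, +1.13697) m
tr R = 2.926162; θ = arccos((tr R − 1)/2) = 0.272574 rad = 15.617°
axis k = ((R−Rᵀ)₃₂, (R−Rᵀ)₁₃, (R−Rᵀ)₂₁) / (2 sinθ) = (+0.025195, +0.237252, +0.971121)
rvec = θ·k = (+0.006868, +0.064669, +0.264702)

rvec=(0.0069, 0.0647, 0.2647) tvec=(-0.2909, 0.3285, 1.1370)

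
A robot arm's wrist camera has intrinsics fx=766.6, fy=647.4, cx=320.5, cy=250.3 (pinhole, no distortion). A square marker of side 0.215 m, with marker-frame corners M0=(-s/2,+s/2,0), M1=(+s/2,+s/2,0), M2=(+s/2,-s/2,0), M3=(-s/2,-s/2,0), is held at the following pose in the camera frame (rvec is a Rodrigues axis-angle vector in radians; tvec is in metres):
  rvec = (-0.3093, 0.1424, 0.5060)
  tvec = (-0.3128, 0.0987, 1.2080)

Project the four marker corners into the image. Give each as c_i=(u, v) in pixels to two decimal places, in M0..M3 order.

c0=(27.84, 325.15) c1=(139.72, 382.61) c2=(215.38, 281.43) c3=(105.68, 230.09)

Intrinsics K: fx=766.6, fy=647.4, cx=320.5, cy=250.3
Marker side s = 0.215 m; corners in marker frame (Z=0):
  M0 = (-0.1075, +0.1075, 0)
  M1 = (+0.1075, +0.1075, 0)
  M2 = (+0.1075, -0.1075, 0)
  M3 = (-0.1075, -0.1075, 0)
rvec = (-0.3093, 0.1424, 0.5060), |rvec| = θ = 0.60990 rad = 34.945°
Rodrigues: sinθ=0.57279, 1−cosθ=0.18030; R = I + sinθ·[k]× + (1−cosθ)·[k]×²:
    [+0.86607 -0.49656 +0.05788]
    [+0.45386 +0.82953 +0.32540]
    [-0.20959 -0.25555 +0.94380]
t = (-0.3128, 0.0987, 1.2080) m
M0: Pc = R·M0+t = (-0.45928, +0.13908, +1.20306); u = 766.6·(-0.45928)/1.20306 + 320.5 = 27.8410, v = 647.4·(+0.13908)/1.20306 + 250.3 = 325.1455
M1: Pc = R·M1+t = (-0.27308, +0.23666, +1.15800); u = 766.6·(-0.27308)/1.15800 + 320.5 = 139.7217, v = 647.4·(+0.23666)/1.15800 + 250.3 = 382.6119
M2: Pc = R·M2+t = (-0.16632, +0.05832, +1.21294); u = 766.6·(-0.16632)/1.21294 + 320.5 = 215.3845, v = 647.4·(+0.05832)/1.21294 + 250.3 = 281.4254
M3: Pc = R·M3+t = (-0.35252, -0.03926, +1.25800); u = 766.6·(-0.35252)/1.25800 + 320.5 = 105.6800, v = 647.4·(-0.03926)/1.25800 + 250.3 = 230.0934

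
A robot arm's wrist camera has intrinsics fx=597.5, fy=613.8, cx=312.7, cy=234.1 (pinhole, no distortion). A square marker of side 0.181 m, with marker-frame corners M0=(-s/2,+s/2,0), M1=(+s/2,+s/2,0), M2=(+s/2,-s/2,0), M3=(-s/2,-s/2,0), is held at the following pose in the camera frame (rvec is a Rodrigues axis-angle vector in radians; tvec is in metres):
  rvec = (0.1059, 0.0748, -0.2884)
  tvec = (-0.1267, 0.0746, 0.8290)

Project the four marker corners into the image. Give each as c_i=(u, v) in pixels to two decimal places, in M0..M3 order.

Intrinsics K: fx=597.5, fy=613.8, cx=312.7, cy=234.1
Marker side s = 0.181 m; corners in marker frame (Z=0):
  M0 = (-0.0905, +0.0905, 0)
  M1 = (+0.0905, +0.0905, 0)
  M2 = (+0.0905, -0.0905, 0)
  M3 = (-0.0905, -0.0905, 0)
rvec = (0.1059, 0.0748, -0.2884), |rvec| = θ = 0.31620 rad = 18.117°
Rodrigues: sinθ=0.31096, 1−cosθ=0.04958; R = I + sinθ·[k]× + (1−cosθ)·[k]×²:
    [+0.95598 +0.28755 +0.05842]
    [-0.27969 +0.95320 -0.11484]
    [-0.08870 +0.09345 +0.99166]
t = (-0.1267, 0.0746, 0.8290) m
M0: Pc = R·M0+t = (-0.18719, +0.18618, +0.84548); u = 597.5·(-0.18719)/0.84548 + 312.7 = 180.4111, v = 613.8·(+0.18618)/0.84548 + 234.1 = 369.2592
M1: Pc = R·M1+t = (-0.01416, +0.13555, +0.82943); u = 597.5·(-0.01416)/0.82943 + 312.7 = 302.4991, v = 613.8·(+0.13555)/0.82943 + 234.1 = 334.4124
M2: Pc = R·M2+t = (-0.06621, -0.03698, +0.81252); u = 597.5·(-0.06621)/0.81252 + 312.7 = 264.0138, v = 613.8·(-0.03698)/0.81252 + 234.1 = 206.1669
M3: Pc = R·M3+t = (-0.23924, +0.01365, +0.82857); u = 597.5·(-0.23924)/0.82857 + 312.7 = 140.1793, v = 613.8·(+0.01365)/0.82857 + 234.1 = 244.2101

c0=(180.41, 369.26) c1=(302.50, 334.41) c2=(264.01, 206.17) c3=(140.18, 244.21)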